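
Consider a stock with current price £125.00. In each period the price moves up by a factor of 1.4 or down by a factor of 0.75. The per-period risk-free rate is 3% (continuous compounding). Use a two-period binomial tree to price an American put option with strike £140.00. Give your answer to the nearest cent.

Risk-neutral probability p = (e^0.03 − 0.75)/(1.4 − 0.75) = 0.2805/0.6500 = 0.4315
Terminal stock prices: S_uu = 245, S_ud = 131.2, S_dd = 70.31
Terminal payoffs (K − S): max(-105, 0) = 0, max(8.75, 0) = 8.75, max(69.69, 0) = 69.69
Node u (S = 175): continuation = e^(−0.03)·[0.4315·0.0000 + 0.5685·8.7500] = 4.8276; exercise value = 0.0000 ≤ continuation, so V_u = 4.8276
Node d (S = 93.75): continuation = e^(−0.03)·[0.4315·8.7500 + 0.5685·69.6875] = 42.1124; exercise value = 46.2500 > continuation, so V_d = 46.2500 (exercise)
Node 0 (S = 125): continuation = e^(−0.03)·[0.4315·4.8276 + 0.5685·46.2500] = 27.5389; exercise value = 15.0000 ≤ continuation, so V_0 = 27.5389

£27.54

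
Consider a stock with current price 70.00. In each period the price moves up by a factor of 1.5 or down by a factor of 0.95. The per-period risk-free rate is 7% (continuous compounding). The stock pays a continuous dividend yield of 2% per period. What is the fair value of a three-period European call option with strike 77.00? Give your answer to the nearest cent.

Per-period risk-free factor R = e^0.07 = 1.0725; dividend-adjusted growth = e^(0.07−0.02) = 1.0513.
Risk-neutral probability p = (1.0513 − 0.95)/(1.5 − 0.95) = 0.1013/0.5500 = 0.1841
Terminal stock prices: S_uuu = 236.2, S_uud = 149.6, S_udd = 94.76, S_ddd = 60.02
Terminal payoffs (S − K): max(159.2, 0) = 159.2, max(72.62, 0) = 72.62, max(17.76, 0) = 17.76, max(-16.98, 0) = 0
Node uu (S = 157.5): V_uu = e^(−0.07)·[0.1841·159.2500 + 0.8159·72.6250] = 82.5870
Node ud (S = 99.75): V_ud = e^(−0.07)·[0.1841·72.6250 + 0.8159·17.7625] = 25.9805
Node dd (S = 63.17): V_dd = e^(−0.07)·[0.1841·17.7625 + 0.8159·0.0000] = 3.0495
Node u (S = 105): V_u = e^(−0.07)·[0.1841·82.5870 + 0.8159·25.9805] = 33.9423
Node d (S = 66.5): V_d = e^(−0.07)·[0.1841·25.9805 + 0.8159·3.0495] = 6.7801
Node 0 (S = 70): V_0 = e^(−0.07)·[0.1841·33.9423 + 0.8159·6.7801] = 10.9850

10.98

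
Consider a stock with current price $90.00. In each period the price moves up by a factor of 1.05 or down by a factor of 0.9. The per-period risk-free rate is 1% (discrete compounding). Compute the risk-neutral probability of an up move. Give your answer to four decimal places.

p = 0.7333

Risk-neutral probability p = (1 + 0.01 − 0.9)/(1.05 − 0.9) = 0.1100/0.1500 = 0.7333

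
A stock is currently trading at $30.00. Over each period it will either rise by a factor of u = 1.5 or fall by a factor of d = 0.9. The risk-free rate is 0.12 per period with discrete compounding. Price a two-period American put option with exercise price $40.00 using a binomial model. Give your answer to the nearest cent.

$10.00

Risk-neutral probability p = (1 + 0.12 − 0.9)/(1.5 − 0.9) = 0.2200/0.6000 = 0.3667
Terminal stock prices: S_uu = 67.5, S_ud = 40.5, S_dd = 24.3
Terminal payoffs (K − S): max(-27.5, 0) = 0, max(-0.5, 0) = 0, max(15.7, 0) = 15.7
Node u (S = 45): continuation = 1/1.12·[0.3667·0.0000 + 0.6333·0.0000] = 0.0000; exercise value = 0.0000 ≤ continuation, so V_u = 0.0000
Node d (S = 27): continuation = 1/1.12·[0.3667·0.0000 + 0.6333·15.7000] = 8.8780; exercise value = 13.0000 > continuation, so V_d = 13.0000 (exercise)
Node 0 (S = 30): continuation = 1/1.12·[0.3667·0.0000 + 0.6333·13.0000] = 7.3512; exercise value = 10.0000 > continuation, so V_0 = 10.0000 (exercise)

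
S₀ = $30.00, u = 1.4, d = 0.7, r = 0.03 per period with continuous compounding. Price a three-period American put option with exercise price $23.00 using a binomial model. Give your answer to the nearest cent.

$2.76

Risk-neutral probability p = (e^0.03 − 0.7)/(1.4 − 0.7) = 0.3305/0.7000 = 0.4721
Terminal stock prices: S_uuu = 82.32, S_uud = 41.16, S_udd = 20.58, S_ddd = 10.29
Terminal payoffs (K − S): max(-59.32, 0) = 0, max(-18.16, 0) = 0, max(2.42, 0) = 2.42, max(12.71, 0) = 12.71
Node uu (S = 58.8): continuation = e^(−0.03)·[0.4721·0.0000 + 0.5279·0.0000] = 0.0000; exercise value = 0.0000 ≤ continuation, so V_uu = 0.0000
Node ud (S = 29.4): continuation = e^(−0.03)·[0.4721·0.0000 + 0.5279·2.4200] = 1.2398; exercise value = 0.0000 ≤ continuation, so V_ud = 1.2398
Node dd (S = 14.7): continuation = e^(−0.03)·[0.4721·2.4200 + 0.5279·12.7100] = 7.6202; exercise value = 8.3000 > continuation, so V_dd = 8.3000 (exercise)
Node u (S = 42): continuation = e^(−0.03)·[0.4721·0.0000 + 0.5279·1.2398] = 0.6352; exercise value = 0.0000 ≤ continuation, so V_u = 0.6352
Node d (S = 21): continuation = e^(−0.03)·[0.4721·1.2398 + 0.5279·8.3000] = 4.8202; exercise value = 2.0000 ≤ continuation, so V_d = 4.8202
Node 0 (S = 30): continuation = e^(−0.03)·[0.4721·0.6352 + 0.5279·4.8202] = 2.7605; exercise value = 0.0000 ≤ continuation, so V_0 = 2.7605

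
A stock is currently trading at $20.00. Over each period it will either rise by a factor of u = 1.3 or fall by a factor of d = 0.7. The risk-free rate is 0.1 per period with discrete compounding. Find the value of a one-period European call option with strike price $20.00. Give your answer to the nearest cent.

$3.64

Risk-neutral probability p = (1 + 0.1 − 0.7)/(1.3 − 0.7) = 0.4000/0.6000 = 0.6667
Terminal stock prices: S_u = 26, S_d = 14
Terminal payoffs (S − K): max(6, 0) = 6, max(-6, 0) = 0
Node 0 (S = 20): V_0 = 1/1.1·[0.6667·6.0000 + 0.3333·0.0000] = 3.6364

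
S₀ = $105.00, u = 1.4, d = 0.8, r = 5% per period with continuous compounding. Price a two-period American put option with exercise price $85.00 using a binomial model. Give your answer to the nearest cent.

$5.44

Risk-neutral probability p = (e^0.05 − 0.8)/(1.4 − 0.8) = 0.2513/0.6000 = 0.4188
Terminal stock prices: S_uu = 205.8, S_ud = 117.6, S_dd = 67.2
Terminal payoffs (K − S): max(-120.8, 0) = 0, max(-32.6, 0) = 0, max(17.8, 0) = 17.8
Node u (S = 147): continuation = e^(−0.05)·[0.4188·0.0000 + 0.5812·0.0000] = 0.0000; exercise value = 0.0000 ≤ continuation, so V_u = 0.0000
Node d (S = 84): continuation = e^(−0.05)·[0.4188·0.0000 + 0.5812·17.8000] = 9.8411; exercise value = 1.0000 ≤ continuation, so V_d = 9.8411
Node 0 (S = 105): continuation = e^(−0.05)·[0.4188·0.0000 + 0.5812·9.8411] = 5.4408; exercise value = 0.0000 ≤ continuation, so V_0 = 5.4408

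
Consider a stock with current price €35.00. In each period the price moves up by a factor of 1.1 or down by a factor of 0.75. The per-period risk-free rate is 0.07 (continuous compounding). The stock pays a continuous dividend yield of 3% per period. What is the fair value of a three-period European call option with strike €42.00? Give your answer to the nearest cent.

€2.13

Per-period risk-free factor R = e^0.07 = 1.0725; dividend-adjusted growth = e^(0.07−0.03) = 1.0408.
Risk-neutral probability p = (1.0408 − 0.75)/(1.1 − 0.75) = 0.2908/0.3500 = 0.8309
Terminal stock prices: S_uuu = 46.59, S_uud = 31.76, S_udd = 21.66, S_ddd = 14.77
Terminal payoffs (S − K): max(4.585, 0) = 4.585, max(-10.24, 0) = 0, max(-20.34, 0) = 0, max(-27.23, 0) = 0
Node uu (S = 42.35): V_uu = e^(−0.07)·[0.8309·4.5850 + 0.1691·0.0000] = 3.5521
Node ud (S = 28.88): V_ud = e^(−0.07)·[0.8309·0.0000 + 0.1691·0.0000] = 0.0000
Node dd (S = 19.69): V_dd = e^(−0.07)·[0.8309·0.0000 + 0.1691·0.0000] = 0.0000
Node u (S = 38.5): V_u = e^(−0.07)·[0.8309·3.5521 + 0.1691·0.0000] = 2.7518
Node d (S = 26.25): V_d = e^(−0.07)·[0.8309·0.0000 + 0.1691·0.0000] = 0.0000
Node 0 (S = 35): V_0 = e^(−0.07)·[0.8309·2.7518 + 0.1691·0.0000] = 2.1319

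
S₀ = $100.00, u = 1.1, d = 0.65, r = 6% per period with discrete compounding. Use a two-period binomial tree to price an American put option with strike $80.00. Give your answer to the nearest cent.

Risk-neutral probability p = (1 + 0.06 − 0.65)/(1.1 − 0.65) = 0.4100/0.4500 = 0.9111
Terminal stock prices: S_uu = 121, S_ud = 71.5, S_dd = 42.25
Terminal payoffs (K − S): max(-41, 0) = 0, max(8.5, 0) = 8.5, max(37.75, 0) = 37.75
Node u (S = 110): continuation = 1/1.06·[0.9111·0.0000 + 0.0889·8.5000] = 0.7128; exercise value = 0.0000 ≤ continuation, so V_u = 0.7128
Node d (S = 65): continuation = 1/1.06·[0.9111·8.5000 + 0.0889·37.7500] = 10.4717; exercise value = 15.0000 > continuation, so V_d = 15.0000 (exercise)
Node 0 (S = 100): continuation = 1/1.06·[0.9111·0.7128 + 0.0889·15.0000] = 1.8705; exercise value = 0.0000 ≤ continuation, so V_0 = 1.8705

$1.87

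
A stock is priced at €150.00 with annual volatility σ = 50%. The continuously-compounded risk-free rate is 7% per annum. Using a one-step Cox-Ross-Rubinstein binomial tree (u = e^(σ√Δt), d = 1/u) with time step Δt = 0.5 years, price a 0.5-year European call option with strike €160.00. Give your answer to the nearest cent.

€23.91

CRR parameters: u = e^(σ√Δt) = e^(0.5·√0.5) = 1.4241, d = 1/u = 0.7022
Per-period rate: rΔt = 0.07·0.5 = 0.035, so R = e^0.035 = 1.0356
Risk-neutral probability p = (e^0.035 − 0.7022)/(1.4241 − 0.7022) = 0.3334/0.7219 = 0.4619
Terminal stock prices: S_u = 213.6, S_d = 105.3
Terminal payoffs (S − K): max(53.62, 0) = 53.62, max(-54.67, 0) = 0
Node 0 (S = 150): V_0 = e^(−0.035)·[0.4619·53.6179 + 0.5381·0.0000] = 23.9122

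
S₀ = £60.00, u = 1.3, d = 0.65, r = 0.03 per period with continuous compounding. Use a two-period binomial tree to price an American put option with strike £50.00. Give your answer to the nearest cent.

£4.43

Risk-neutral probability p = (e^0.03 − 0.65)/(1.3 − 0.65) = 0.3805/0.6500 = 0.5853
Terminal stock prices: S_uu = 101.4, S_ud = 50.7, S_dd = 25.35
Terminal payoffs (K − S): max(-51.4, 0) = 0, max(-0.7, 0) = 0, max(24.65, 0) = 24.65
Node u (S = 78): continuation = e^(−0.03)·[0.5853·0.0000 + 0.4147·0.0000] = 0.0000; exercise value = 0.0000 ≤ continuation, so V_u = 0.0000
Node d (S = 39): continuation = e^(−0.03)·[0.5853·0.0000 + 0.4147·24.6500] = 9.9199; exercise value = 11.0000 > continuation, so V_d = 11.0000 (exercise)
Node 0 (S = 60): continuation = e^(−0.03)·[0.5853·0.0000 + 0.4147·11.0000] = 4.4267; exercise value = 0.0000 ≤ continuation, so V_0 = 4.4267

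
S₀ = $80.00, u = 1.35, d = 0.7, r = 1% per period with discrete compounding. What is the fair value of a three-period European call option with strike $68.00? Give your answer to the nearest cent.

$25.36

Risk-neutral probability p = (1 + 0.01 − 0.7)/(1.35 − 0.7) = 0.3100/0.6500 = 0.4769
Terminal stock prices: S_uuu = 196.8, S_uud = 102.1, S_udd = 52.92, S_ddd = 27.44
Terminal payoffs (S − K): max(128.8, 0) = 128.8, max(34.06, 0) = 34.06, max(-15.08, 0) = 0, max(-40.56, 0) = 0
Node uu (S = 145.8): V_uu = 1/1.01·[0.4769·128.8300 + 0.5231·34.0600] = 78.4733
Node ud (S = 75.6): V_ud = 1/1.01·[0.4769·34.0600 + 0.5231·0.0000] = 16.0832
Node dd (S = 39.2): V_dd = 1/1.01·[0.4769·0.0000 + 0.5231·0.0000] = 0.0000
Node u (S = 108): V_u = 1/1.01·[0.4769·78.4733 + 0.5231·16.0832] = 45.3846
Node d (S = 56): V_d = 1/1.01·[0.4769·16.0832 + 0.5231·0.0000] = 7.5945
Node 0 (S = 80): V_0 = 1/1.01·[0.4769·45.3846 + 0.5231·7.5945] = 25.3638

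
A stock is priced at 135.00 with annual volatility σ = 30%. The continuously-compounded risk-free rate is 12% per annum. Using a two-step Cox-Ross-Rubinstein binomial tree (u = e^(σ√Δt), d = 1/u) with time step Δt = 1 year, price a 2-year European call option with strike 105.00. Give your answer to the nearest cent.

CRR parameters: u = e^(σ√Δt) = e^(0.3·√1) = 1.3499, d = 1/u = 0.7408
Per-period rate: rΔt = 0.12·1 = 0.12, so R = e^0.12 = 1.1275
Risk-neutral probability p = (e^0.12 − 0.7408)/(1.3499 − 0.7408) = 0.3867/0.6090 = 0.6349
Terminal stock prices: S_uu = 246, S_ud = 135, S_dd = 74.09
Terminal payoffs (S − K): max(141, 0) = 141, max(30, 0) = 30, max(-30.91, 0) = 0
Node u (S = 182.2): V_u = e^(−0.12)·[0.6349·140.9860 + 0.3651·30.0000] = 89.1043
Node d (S = 100): V_d = e^(−0.12)·[0.6349·30.0000 + 0.3651·0.0000] = 16.8931
Node 0 (S = 135): V_0 = e^(−0.12)·[0.6349·89.1043 + 0.3651·16.8931] = 55.6453

55.65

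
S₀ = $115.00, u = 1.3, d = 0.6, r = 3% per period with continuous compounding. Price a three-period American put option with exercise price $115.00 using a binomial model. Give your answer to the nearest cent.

$22.83

Risk-neutral probability p = (e^0.03 − 0.6)/(1.3 − 0.6) = 0.4305/0.7000 = 0.6149
Terminal stock prices: S_uuu = 252.7, S_uud = 116.6, S_udd = 53.82, S_ddd = 24.84
Terminal payoffs (K − S): max(-137.7, 0) = 0, max(-1.61, 0) = 0, max(61.18, 0) = 61.18, max(90.16, 0) = 90.16
Node uu (S = 194.4): continuation = e^(−0.03)·[0.6149·0.0000 + 0.3851·0.0000] = 0.0000; exercise value = 0.0000 ≤ continuation, so V_uu = 0.0000
Node ud (S = 89.7): continuation = e^(−0.03)·[0.6149·0.0000 + 0.3851·61.1800] = 22.8620; exercise value = 25.3000 > continuation, so V_ud = 25.3000 (exercise)
Node dd (S = 41.4): continuation = e^(−0.03)·[0.6149·61.1800 + 0.3851·90.1600] = 70.2012; exercise value = 73.6000 > continuation, so V_dd = 73.6000 (exercise)
Node u (S = 149.5): continuation = e^(−0.03)·[0.6149·0.0000 + 0.3851·25.3000] = 9.4542; exercise value = 0.0000 ≤ continuation, so V_u = 9.4542
Node d (S = 69): continuation = e^(−0.03)·[0.6149·25.3000 + 0.3851·73.6000] = 42.6012; exercise value = 46.0000 > continuation, so V_d = 46.0000 (exercise)
Node 0 (S = 115): continuation = e^(−0.03)·[0.6149·9.4542 + 0.3851·46.0000] = 22.8314; exercise value = 0.0000 ≤ continuation, so V_0 = 22.8314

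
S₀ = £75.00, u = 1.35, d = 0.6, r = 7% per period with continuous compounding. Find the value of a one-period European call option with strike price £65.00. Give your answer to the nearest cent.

£21.29

Risk-neutral probability p = (e^0.07 − 0.6)/(1.35 − 0.6) = 0.4725/0.7500 = 0.6300
Terminal stock prices: S_u = 101.2, S_d = 45
Terminal payoffs (S − K): max(36.25, 0) = 36.25, max(-20, 0) = 0
Node 0 (S = 75): V_0 = e^(−0.07)·[0.6300·36.2500 + 0.3700·0.0000] = 21.2939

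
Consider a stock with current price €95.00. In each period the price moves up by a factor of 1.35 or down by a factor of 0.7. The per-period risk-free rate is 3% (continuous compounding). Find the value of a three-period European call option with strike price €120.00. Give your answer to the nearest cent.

€14.08

Risk-neutral probability p = (e^0.03 − 0.7)/(1.35 − 0.7) = 0.3305/0.6500 = 0.5084
Terminal stock prices: S_uuu = 233.7, S_uud = 121.2, S_udd = 62.84, S_ddd = 32.58
Terminal payoffs (S − K): max(113.7, 0) = 113.7, max(1.196, 0) = 1.196, max(-57.16, 0) = 0, max(-87.42, 0) = 0
Node uu (S = 173.1): V_uu = e^(−0.03)·[0.5084·113.7356 + 0.4916·1.1963] = 56.6840
Node ud (S = 89.77): V_ud = e^(−0.03)·[0.5084·1.1963 + 0.4916·0.0000] = 0.5902
Node dd (S = 46.55): V_dd = e^(−0.03)·[0.5084·0.0000 + 0.4916·0.0000] = 0.0000
Node u (S = 128.2): V_u = e^(−0.03)·[0.5084·56.6840 + 0.4916·0.5902] = 28.2476
Node d (S = 66.5): V_d = e^(−0.03)·[0.5084·0.5902 + 0.4916·0.0000] = 0.2912
Node 0 (S = 95): V_0 = e^(−0.03)·[0.5084·28.2476 + 0.4916·0.2912] = 14.0753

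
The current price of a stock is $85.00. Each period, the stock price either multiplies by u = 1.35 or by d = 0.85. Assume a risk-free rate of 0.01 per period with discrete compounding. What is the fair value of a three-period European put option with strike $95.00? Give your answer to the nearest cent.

$18.27

Risk-neutral probability p = (1 + 0.01 − 0.85)/(1.35 − 0.85) = 0.1600/0.5000 = 0.3200
Terminal stock prices: S_uuu = 209.1, S_uud = 131.7, S_udd = 82.91, S_ddd = 52.2
Terminal payoffs (K − S): max(-114.1, 0) = 0, max(-36.68, 0) = 0, max(12.09, 0) = 12.09, max(42.8, 0) = 42.8
Node uu (S = 154.9): V_uu = 1/1.01·[0.3200·0.0000 + 0.6800·0.0000] = 0.0000
Node ud (S = 97.54): V_ud = 1/1.01·[0.3200·0.0000 + 0.6800·12.0931] = 8.1419
Node dd (S = 61.41): V_dd = 1/1.01·[0.3200·12.0931 + 0.6800·42.7994] = 32.6469
Node u (S = 114.8): V_u = 1/1.01·[0.3200·0.0000 + 0.6800·8.1419] = 5.4817
Node d (S = 72.25): V_d = 1/1.01·[0.3200·8.1419 + 0.6800·32.6469] = 24.5597
Node 0 (S = 85): V_0 = 1/1.01·[0.3200·5.4817 + 0.6800·24.5597] = 18.2720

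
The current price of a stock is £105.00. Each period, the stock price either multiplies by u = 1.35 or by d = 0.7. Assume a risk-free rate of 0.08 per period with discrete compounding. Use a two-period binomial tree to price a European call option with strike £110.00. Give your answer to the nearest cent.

Risk-neutral probability p = (1 + 0.08 − 0.7)/(1.35 − 0.7) = 0.3800/0.6500 = 0.5846
Terminal stock prices: S_uu = 191.4, S_ud = 99.22, S_dd = 51.45
Terminal payoffs (S − K): max(81.36, 0) = 81.36, max(-10.78, 0) = 0, max(-58.55, 0) = 0
Node u (S = 141.8): V_u = 1/1.08·[0.5846·81.3625 + 0.4154·0.0000] = 44.0424
Node d (S = 73.5): V_d = 1/1.08·[0.5846·0.0000 + 0.4154·0.0000] = 0.0000
Node 0 (S = 105): V_0 = 1/1.08·[0.5846·44.0424 + 0.4154·0.0000] = 23.8406

£23.84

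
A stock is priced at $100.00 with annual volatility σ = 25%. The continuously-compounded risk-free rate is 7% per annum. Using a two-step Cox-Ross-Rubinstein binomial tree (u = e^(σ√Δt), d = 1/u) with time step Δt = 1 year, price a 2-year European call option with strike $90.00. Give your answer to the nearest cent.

CRR parameters: u = e^(σ√Δt) = e^(0.25·√1) = 1.2840, d = 1/u = 0.7788
Per-period rate: rΔt = 0.07·1 = 0.07, so R = e^0.07 = 1.0725
Risk-neutral probability p = (e^0.07 − 0.7788)/(1.2840 − 0.7788) = 0.2937/0.5052 = 0.5813
Terminal stock prices: S_uu = 164.9, S_ud = 100, S_dd = 60.65
Terminal payoffs (S − K): max(74.87, 0) = 74.87, max(10, 0) = 10, max(-29.35, 0) = 0
Node u (S = 128.4): V_u = e^(−0.07)·[0.5813·74.8721 + 0.4187·10.0000] = 44.4871
Node d (S = 77.88): V_d = e^(−0.07)·[0.5813·10.0000 + 0.4187·0.0000] = 5.4204
Node 0 (S = 100): V_0 = e^(−0.07)·[0.5813·44.4871 + 0.4187·5.4204] = 26.2296

$26.23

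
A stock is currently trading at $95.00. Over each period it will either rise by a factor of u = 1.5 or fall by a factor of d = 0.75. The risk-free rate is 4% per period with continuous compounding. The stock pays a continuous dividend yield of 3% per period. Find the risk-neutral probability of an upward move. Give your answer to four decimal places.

p = 0.3467

Per-period risk-free factor R = e^0.04 = 1.0408; dividend-adjusted growth = e^(0.04−0.03) = 1.0101.
Risk-neutral probability p = (1.0101 − 0.75)/(1.5 − 0.75) = 0.2601/0.7500 = 0.3467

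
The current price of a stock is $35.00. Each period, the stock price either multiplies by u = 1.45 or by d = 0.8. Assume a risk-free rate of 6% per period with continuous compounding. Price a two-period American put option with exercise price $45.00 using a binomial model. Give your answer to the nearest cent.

$10.50

Risk-neutral probability p = (e^0.06 − 0.8)/(1.45 − 0.8) = 0.2618/0.6500 = 0.4028
Terminal stock prices: S_uu = 73.59, S_ud = 40.6, S_dd = 22.4
Terminal payoffs (K − S): max(-28.59, 0) = 0, max(4.4, 0) = 4.4, max(22.6, 0) = 22.6
Node u (S = 50.75): continuation = e^(−0.06)·[0.4028·0.0000 + 0.5972·4.4000] = 2.4746; exercise value = 0.0000 ≤ continuation, so V_u = 2.4746
Node d (S = 28): continuation = e^(−0.06)·[0.4028·4.4000 + 0.5972·22.6000] = 14.3794; exercise value = 17.0000 > continuation, so V_d = 17.0000 (exercise)
Node 0 (S = 35): continuation = e^(−0.06)·[0.4028·2.4746 + 0.5972·17.0000] = 10.4995; exercise value = 10.0000 ≤ continuation, so V_0 = 10.4995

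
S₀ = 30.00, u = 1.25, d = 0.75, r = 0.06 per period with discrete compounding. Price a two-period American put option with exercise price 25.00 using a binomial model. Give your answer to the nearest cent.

1.04

Risk-neutral probability p = (1 + 0.06 − 0.75)/(1.25 − 0.75) = 0.3100/0.5000 = 0.6200
Terminal stock prices: S_uu = 46.88, S_ud = 28.12, S_dd = 16.88
Terminal payoffs (K − S): max(-21.88, 0) = 0, max(-3.125, 0) = 0, max(8.125, 0) = 8.125
Node u (S = 37.5): continuation = 1/1.06·[0.6200·0.0000 + 0.3800·0.0000] = 0.0000; exercise value = 0.0000 ≤ continuation, so V_u = 0.0000
Node d (S = 22.5): continuation = 1/1.06·[0.6200·0.0000 + 0.3800·8.1250] = 2.9127; exercise value = 2.5000 ≤ continuation, so V_d = 2.9127
Node 0 (S = 30): continuation = 1/1.06·[0.6200·0.0000 + 0.3800·2.9127] = 1.0442; exercise value = 0.0000 ≤ continuation, so V_0 = 1.0442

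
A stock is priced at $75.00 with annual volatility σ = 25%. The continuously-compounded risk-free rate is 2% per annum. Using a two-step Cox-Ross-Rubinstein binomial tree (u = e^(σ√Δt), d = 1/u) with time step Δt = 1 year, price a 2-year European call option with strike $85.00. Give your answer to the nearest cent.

CRR parameters: u = e^(σ√Δt) = e^(0.25·√1) = 1.2840, d = 1/u = 0.7788
Per-period rate: rΔt = 0.02·1 = 0.02, so R = e^0.02 = 1.0202
Risk-neutral probability p = (e^0.02 − 0.7788)/(1.2840 − 0.7788) = 0.2414/0.5052 = 0.4778
Terminal stock prices: S_uu = 123.7, S_ud = 75, S_dd = 45.49
Terminal payoffs (S − K): max(38.65, 0) = 38.65, max(-10, 0) = 0, max(-39.51, 0) = 0
Node u (S = 96.3): V_u = e^(−0.02)·[0.4778·38.6541 + 0.5222·0.0000] = 18.1035
Node d (S = 58.41): V_d = e^(−0.02)·[0.4778·0.0000 + 0.5222·0.0000] = 0.0000
Node 0 (S = 75): V_0 = e^(−0.02)·[0.4778·18.1035 + 0.5222·0.0000] = 8.4787

$8.48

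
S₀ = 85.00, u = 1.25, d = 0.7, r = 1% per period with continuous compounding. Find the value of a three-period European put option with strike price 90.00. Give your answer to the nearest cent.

16.75

Risk-neutral probability p = (e^0.01 − 0.7)/(1.25 − 0.7) = 0.3101/0.5500 = 0.5637
Terminal stock prices: S_uuu = 166, S_uud = 92.97, S_udd = 52.06, S_ddd = 29.15
Terminal payoffs (K − S): max(-76.02, 0) = 0, max(-2.969, 0) = 0, max(37.94, 0) = 37.94, max(60.85, 0) = 60.85
Node uu (S = 132.8): V_uu = e^(−0.01)·[0.5637·0.0000 + 0.4363·0.0000] = 0.0000
Node ud (S = 74.38): V_ud = e^(−0.01)·[0.5637·0.0000 + 0.4363·37.9375] = 16.3864
Node dd (S = 41.65): V_dd = e^(−0.01)·[0.5637·37.9375 + 0.4363·60.8450] = 47.4545
Node u (S = 106.2): V_u = e^(−0.01)·[0.5637·0.0000 + 0.4363·16.3864] = 7.0778
Node d (S = 59.5): V_d = e^(−0.01)·[0.5637·16.3864 + 0.4363·47.4545] = 29.6426
Node 0 (S = 85): V_0 = e^(−0.01)·[0.5637·7.0778 + 0.4363·29.6426] = 16.7538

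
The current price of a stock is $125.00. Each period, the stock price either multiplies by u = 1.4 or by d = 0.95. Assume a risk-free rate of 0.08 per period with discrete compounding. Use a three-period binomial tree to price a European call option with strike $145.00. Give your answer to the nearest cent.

$20.69

Risk-neutral probability p = (1 + 0.08 − 0.95)/(1.4 − 0.95) = 0.1300/0.4500 = 0.2889
Terminal stock prices: S_uuu = 343, S_uud = 232.7, S_udd = 157.9, S_ddd = 107.2
Terminal payoffs (S − K): max(198, 0) = 198, max(87.75, 0) = 87.75, max(12.94, 0) = 12.94, max(-37.83, 0) = 0
Node uu (S = 245): V_uu = 1/1.08·[0.2889·198.0000 + 0.7111·87.7500] = 110.7407
Node ud (S = 166.2): V_ud = 1/1.08·[0.2889·87.7500 + 0.7111·12.9375] = 31.9907
Node dd (S = 112.8): V_dd = 1/1.08·[0.2889·12.9375 + 0.7111·0.0000] = 3.4606
Node u (S = 175): V_u = 1/1.08·[0.2889·110.7407 + 0.7111·31.9907] = 50.6859
Node d (S = 118.8): V_d = 1/1.08·[0.2889·31.9907 + 0.7111·3.4606] = 10.8358
Node 0 (S = 125): V_0 = 1/1.08·[0.2889·50.6859 + 0.7111·10.8358] = 20.6926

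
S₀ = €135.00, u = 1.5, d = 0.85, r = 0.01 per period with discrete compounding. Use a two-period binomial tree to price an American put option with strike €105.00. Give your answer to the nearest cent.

€4.16

Risk-neutral probability p = (1 + 0.01 − 0.85)/(1.5 − 0.85) = 0.1600/0.6500 = 0.2462
Terminal stock prices: S_uu = 303.8, S_ud = 172.1, S_dd = 97.54
Terminal payoffs (K − S): max(-198.8, 0) = 0, max(-67.12, 0) = 0, max(7.463, 0) = 7.463
Node u (S = 202.5): continuation = 1/1.01·[0.2462·0.0000 + 0.7538·0.0000] = 0.0000; exercise value = 0.0000 ≤ continuation, so V_u = 0.0000
Node d (S = 114.8): continuation = 1/1.01·[0.2462·0.0000 + 0.7538·7.4625] = 5.5699; exercise value = 0.0000 ≤ continuation, so V_d = 5.5699
Node 0 (S = 135): continuation = 1/1.01·[0.2462·0.0000 + 0.7538·5.5699] = 4.1573; exercise value = 0.0000 ≤ continuation, so V_0 = 4.1573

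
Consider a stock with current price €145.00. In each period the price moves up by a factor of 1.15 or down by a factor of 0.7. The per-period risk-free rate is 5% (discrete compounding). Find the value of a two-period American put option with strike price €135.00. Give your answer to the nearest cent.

Risk-neutral probability p = (1 + 0.05 − 0.7)/(1.15 − 0.7) = 0.3500/0.4500 = 0.7778
Terminal stock prices: S_uu = 191.8, S_ud = 116.7, S_dd = 71.05
Terminal payoffs (K − S): max(-56.76, 0) = 0, max(18.28, 0) = 18.28, max(63.95, 0) = 63.95
Node u (S = 166.8): continuation = 1/1.05·[0.7778·0.0000 + 0.2222·18.2750] = 3.8677; exercise value = 0.0000 ≤ continuation, so V_u = 3.8677
Node d (S = 101.5): continuation = 1/1.05·[0.7778·18.2750 + 0.2222·63.9500] = 27.0714; exercise value = 33.5000 > continuation, so V_d = 33.5000 (exercise)
Node 0 (S = 145): continuation = 1/1.05·[0.7778·3.8677 + 0.2222·33.5000] = 9.9549; exercise value = 0.0000 ≤ continuation, so V_0 = 9.9549

€9.95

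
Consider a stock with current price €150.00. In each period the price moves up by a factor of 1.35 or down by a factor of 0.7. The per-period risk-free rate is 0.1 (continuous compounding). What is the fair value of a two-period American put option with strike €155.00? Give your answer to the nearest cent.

€19.59

Risk-neutral probability p = (e^0.1 − 0.7)/(1.35 − 0.7) = 0.4052/0.6500 = 0.6233
Terminal stock prices: S_uu = 273.4, S_ud = 141.8, S_dd = 73.5
Terminal payoffs (K − S): max(-118.4, 0) = 0, max(13.25, 0) = 13.25, max(81.5, 0) = 81.5
Node u (S = 202.5): continuation = e^(−0.1)·[0.6233·0.0000 + 0.3767·13.2500] = 4.5158; exercise value = 0.0000 ≤ continuation, so V_u = 4.5158
Node d (S = 105): continuation = e^(−0.1)·[0.6233·13.2500 + 0.3767·81.5000] = 35.2498; exercise value = 50.0000 > continuation, so V_d = 50.0000 (exercise)
Node 0 (S = 150): continuation = e^(−0.1)·[0.6233·4.5158 + 0.3767·50.0000] = 19.5878; exercise value = 5.0000 ≤ continuation, so V_0 = 19.5878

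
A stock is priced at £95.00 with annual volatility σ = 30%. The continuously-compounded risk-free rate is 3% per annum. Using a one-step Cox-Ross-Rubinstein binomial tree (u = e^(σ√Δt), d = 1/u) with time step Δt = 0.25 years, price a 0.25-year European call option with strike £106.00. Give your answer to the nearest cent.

£2.12

CRR parameters: u = e^(σ√Δt) = e^(0.3·√0.25) = 1.1618, d = 1/u = 0.8607
Per-period rate: rΔt = 0.03·0.25 = 0.0075, so R = e^0.0075 = 1.0075
Risk-neutral probability p = (e^0.0075 − 0.8607)/(1.1618 − 0.8607) = 0.1468/0.3011 = 0.4876
Terminal stock prices: S_u = 110.4, S_d = 81.77
Terminal payoffs (S − K): max(4.374, 0) = 4.374, max(-24.23, 0) = 0
Node 0 (S = 95): V_0 = e^(−0.0075)·[0.4876·4.3743 + 0.5124·0.0000] = 2.1168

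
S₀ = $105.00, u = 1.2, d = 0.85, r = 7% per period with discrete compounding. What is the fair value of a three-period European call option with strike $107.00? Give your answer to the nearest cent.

$22.82

Risk-neutral probability p = (1 + 0.07 − 0.85)/(1.2 − 0.85) = 0.2200/0.3500 = 0.6286
Terminal stock prices: S_uuu = 181.4, S_uud = 128.5, S_udd = 91.03, S_ddd = 64.48
Terminal payoffs (S − K): max(74.44, 0) = 74.44, max(21.52, 0) = 21.52, max(-15.97, 0) = 0, max(-42.52, 0) = 0
Node uu (S = 151.2): V_uu = 1/1.07·[0.6286·74.4400 + 0.3714·21.5200] = 51.2000
Node ud (S = 107.1): V_ud = 1/1.07·[0.6286·21.5200 + 0.3714·0.0000] = 12.6419
Node dd (S = 75.86): V_dd = 1/1.07·[0.6286·0.0000 + 0.3714·0.0000] = 0.0000
Node u (S = 126): V_u = 1/1.07·[0.6286·51.2000 + 0.3714·12.6419] = 34.4658
Node d (S = 89.25): V_d = 1/1.07·[0.6286·12.6419 + 0.3714·0.0000] = 7.4265
Node 0 (S = 105): V_0 = 1/1.07·[0.6286·34.4658 + 0.3714·7.4265] = 22.8249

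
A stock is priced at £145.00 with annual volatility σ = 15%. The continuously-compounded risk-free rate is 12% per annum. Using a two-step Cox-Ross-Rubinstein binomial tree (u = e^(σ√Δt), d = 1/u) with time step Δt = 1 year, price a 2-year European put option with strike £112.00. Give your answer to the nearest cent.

£0.05

CRR parameters: u = e^(σ√Δt) = e^(0.15·√1) = 1.1618, d = 1/u = 0.8607
Per-period rate: rΔt = 0.12·1 = 0.12, so R = e^0.12 = 1.1275
Risk-neutral probability p = (e^0.12 − 0.8607)/(1.1618 − 0.8607) = 0.2668/0.3011 = 0.8860
Terminal stock prices: S_uu = 195.7, S_ud = 145, S_dd = 107.4
Terminal payoffs (K − S): max(-83.73, 0) = 0, max(-33, 0) = 0, max(4.581, 0) = 4.581
Node u (S = 168.5): V_u = e^(−0.12)·[0.8860·0.0000 + 0.1140·0.0000] = 0.0000
Node d (S = 124.8): V_d = e^(−0.12)·[0.8860·0.0000 + 0.1140·4.5814] = 0.4633
Node 0 (S = 145): V_0 = e^(−0.12)·[0.8860·0.0000 + 0.1140·0.4633] = 0.0469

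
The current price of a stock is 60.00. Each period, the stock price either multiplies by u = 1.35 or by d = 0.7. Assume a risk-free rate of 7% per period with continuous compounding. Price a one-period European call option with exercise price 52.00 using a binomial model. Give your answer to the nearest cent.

15.50

Risk-neutral probability p = (e^0.07 − 0.7)/(1.35 − 0.7) = 0.3725/0.6500 = 0.5731
Terminal stock prices: S_u = 81, S_d = 42
Terminal payoffs (S − K): max(29, 0) = 29, max(-10, 0) = 0
Node 0 (S = 60): V_0 = e^(−0.07)·[0.5731·29.0000 + 0.4269·0.0000] = 15.4960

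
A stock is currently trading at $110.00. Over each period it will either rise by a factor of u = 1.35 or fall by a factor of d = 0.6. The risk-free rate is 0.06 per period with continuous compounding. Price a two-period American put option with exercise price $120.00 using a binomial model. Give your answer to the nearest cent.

$26.02

Risk-neutral probability p = (e^0.06 − 0.6)/(1.35 − 0.6) = 0.4618/0.7500 = 0.6158
Terminal stock prices: S_uu = 200.5, S_ud = 89.1, S_dd = 39.6
Terminal payoffs (K − S): max(-80.48, 0) = 0, max(30.9, 0) = 30.9, max(80.4, 0) = 80.4
Node u (S = 148.5): continuation = e^(−0.06)·[0.6158·0.0000 + 0.3842·30.9000] = 11.1809; exercise value = 0.0000 ≤ continuation, so V_u = 11.1809
Node d (S = 66): continuation = e^(−0.06)·[0.6158·30.9000 + 0.3842·80.4000] = 47.0117; exercise value = 54.0000 > continuation, so V_d = 54.0000 (exercise)
Node 0 (S = 110): continuation = e^(−0.06)·[0.6158·11.1809 + 0.3842·54.0000] = 26.0236; exercise value = 10.0000 ≤ continuation, so V_0 = 26.0236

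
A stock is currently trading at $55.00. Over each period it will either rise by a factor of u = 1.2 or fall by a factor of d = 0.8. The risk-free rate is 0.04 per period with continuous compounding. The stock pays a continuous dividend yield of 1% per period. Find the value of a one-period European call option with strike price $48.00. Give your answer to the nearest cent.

$9.96

Per-period risk-free factor R = e^0.04 = 1.0408; dividend-adjusted growth = e^(0.04−0.01) = 1.0305.
Risk-neutral probability p = (1.0305 − 0.8)/(1.2 − 0.8) = 0.2305/0.4000 = 0.5761
Terminal stock prices: S_u = 66, S_d = 44
Terminal payoffs (S − K): max(18, 0) = 18, max(-4, 0) = 0
Node 0 (S = 55): V_0 = e^(−0.04)·[0.5761·18.0000 + 0.4239·0.0000] = 9.9638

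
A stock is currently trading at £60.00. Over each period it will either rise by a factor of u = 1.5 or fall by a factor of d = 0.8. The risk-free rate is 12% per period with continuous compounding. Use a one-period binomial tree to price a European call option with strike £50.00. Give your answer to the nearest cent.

Risk-neutral probability p = (e^0.12 − 0.8)/(1.5 − 0.8) = 0.3275/0.7000 = 0.4679
Terminal stock prices: S_u = 90, S_d = 48
Terminal payoffs (S − K): max(40, 0) = 40, max(-2, 0) = 0
Node 0 (S = 60): V_0 = e^(−0.12)·[0.4679·40.0000 + 0.5321·0.0000] = 16.5979

£16.60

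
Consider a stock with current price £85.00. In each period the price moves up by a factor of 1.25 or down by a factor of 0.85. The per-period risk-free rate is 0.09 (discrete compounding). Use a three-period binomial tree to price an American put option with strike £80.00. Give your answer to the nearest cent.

£3.08

Risk-neutral probability p = (1 + 0.09 − 0.85)/(1.25 − 0.85) = 0.2400/0.4000 = 0.6000
Terminal stock prices: S_uuu = 166, S_uud = 112.9, S_udd = 76.77, S_ddd = 52.2
Terminal payoffs (K − S): max(-86.02, 0) = 0, max(-32.89, 0) = 0, max(3.234, 0) = 3.234, max(27.8, 0) = 27.8
Node uu (S = 132.8): continuation = 1/1.09·[0.6000·0.0000 + 0.4000·0.0000] = 0.0000; exercise value = 0.0000 ≤ continuation, so V_uu = 0.0000
Node ud (S = 90.31): continuation = 1/1.09·[0.6000·0.0000 + 0.4000·3.2344] = 1.1869; exercise value = 0.0000 ≤ continuation, so V_ud = 1.1869
Node dd (S = 61.41): continuation = 1/1.09·[0.6000·3.2344 + 0.4000·27.7994] = 11.9820; exercise value = 18.5875 > continuation, so V_dd = 18.5875 (exercise)
Node u (S = 106.2): continuation = 1/1.09·[0.6000·0.0000 + 0.4000·1.1869] = 0.4356; exercise value = 0.0000 ≤ continuation, so V_u = 0.4356
Node d (S = 72.25): continuation = 1/1.09·[0.6000·1.1869 + 0.4000·18.5875] = 7.4745; exercise value = 7.7500 > continuation, so V_d = 7.7500 (exercise)
Node 0 (S = 85): continuation = 1/1.09·[0.6000·0.4356 + 0.4000·7.7500] = 3.0838; exercise value = 0.0000 ≤ continuation, so V_0 = 3.0838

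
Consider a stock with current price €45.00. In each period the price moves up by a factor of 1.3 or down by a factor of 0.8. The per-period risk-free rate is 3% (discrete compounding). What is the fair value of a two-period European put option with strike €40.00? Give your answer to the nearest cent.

Risk-neutral probability p = (1 + 0.03 − 0.8)/(1.3 − 0.8) = 0.2300/0.5000 = 0.4600
Terminal stock prices: S_uu = 76.05, S_ud = 46.8, S_dd = 28.8
Terminal payoffs (K − S): max(-36.05, 0) = 0, max(-6.8, 0) = 0, max(11.2, 0) = 11.2
Node u (S = 58.5): V_u = 1/1.03·[0.4600·0.0000 + 0.5400·0.0000] = 0.0000
Node d (S = 36): V_d = 1/1.03·[0.4600·0.0000 + 0.5400·11.2000] = 5.8718
Node 0 (S = 45): V_0 = 1/1.03·[0.4600·0.0000 + 0.5400·5.8718] = 3.0784

€3.08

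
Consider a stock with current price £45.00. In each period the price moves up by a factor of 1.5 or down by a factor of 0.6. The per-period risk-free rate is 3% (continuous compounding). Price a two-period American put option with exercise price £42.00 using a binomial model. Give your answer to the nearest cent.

£7.95

Risk-neutral probability p = (e^0.03 − 0.6)/(1.5 − 0.6) = 0.4305/0.9000 = 0.4783
Terminal stock prices: S_uu = 101.2, S_ud = 40.5, S_dd = 16.2
Terminal payoffs (K − S): max(-59.25, 0) = 0, max(1.5, 0) = 1.5, max(25.8, 0) = 25.8
Node u (S = 67.5): continuation = e^(−0.03)·[0.4783·0.0000 + 0.5217·1.5000] = 0.7594; exercise value = 0.0000 ≤ continuation, so V_u = 0.7594
Node d (S = 27): continuation = e^(−0.03)·[0.4783·1.5000 + 0.5217·25.8000] = 13.7587; exercise value = 15.0000 > continuation, so V_d = 15.0000 (exercise)
Node 0 (S = 45): continuation = e^(−0.03)·[0.4783·0.7594 + 0.5217·15.0000] = 7.9470; exercise value = 0.0000 ≤ continuation, so V_0 = 7.9470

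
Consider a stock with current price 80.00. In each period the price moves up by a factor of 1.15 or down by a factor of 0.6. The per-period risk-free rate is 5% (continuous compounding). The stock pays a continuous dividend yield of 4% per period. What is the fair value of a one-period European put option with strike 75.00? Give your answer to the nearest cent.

6.54

Per-period risk-free factor R = e^0.05 = 1.0513; dividend-adjusted growth = e^(0.05−0.04) = 1.0101.
Risk-neutral probability p = (1.0101 − 0.6)/(1.15 − 0.6) = 0.4101/0.5500 = 0.7455
Terminal stock prices: S_u = 92, S_d = 48
Terminal payoffs (K − S): max(-17, 0) = 0, max(27, 0) = 27
Node 0 (S = 80): V_0 = e^(−0.05)·[0.7455·0.0000 + 0.2545·27.0000] = 6.5352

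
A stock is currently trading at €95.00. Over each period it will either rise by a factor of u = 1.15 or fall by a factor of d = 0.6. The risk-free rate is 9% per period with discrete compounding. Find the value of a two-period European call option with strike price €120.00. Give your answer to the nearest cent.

Risk-neutral probability p = (1 + 0.09 − 0.6)/(1.15 − 0.6) = 0.4900/0.5500 = 0.8909
Terminal stock prices: S_uu = 125.6, S_ud = 65.55, S_dd = 34.2
Terminal payoffs (S − K): max(5.637, 0) = 5.637, max(-54.45, 0) = 0, max(-85.8, 0) = 0
Node u (S = 109.2): V_u = 1/1.09·[0.8909·5.6375 + 0.1091·0.0000] = 4.6078
Node d (S = 57): V_d = 1/1.09·[0.8909·0.0000 + 0.1091·0.0000] = 0.0000
Node 0 (S = 95): V_0 = 1/1.09·[0.8909·4.6078 + 0.1091·0.0000] = 3.7662

€3.77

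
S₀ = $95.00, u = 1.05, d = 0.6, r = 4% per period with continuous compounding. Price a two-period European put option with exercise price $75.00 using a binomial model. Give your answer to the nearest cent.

$0.58

Risk-neutral probability p = (e^0.04 − 0.6)/(1.05 − 0.6) = 0.4408/0.4500 = 0.9796
Terminal stock prices: S_uu = 104.7, S_ud = 59.85, S_dd = 34.2
Terminal payoffs (K − S): max(-29.74, 0) = 0, max(15.15, 0) = 15.15, max(40.8, 0) = 40.8
Node u (S = 99.75): V_u = e^(−0.04)·[0.9796·0.0000 + 0.0204·15.1500] = 0.2972
Node d (S = 57): V_d = e^(−0.04)·[0.9796·15.1500 + 0.0204·40.8000] = 15.0592
Node 0 (S = 95): V_0 = e^(−0.04)·[0.9796·0.2972 + 0.0204·15.0592] = 0.5752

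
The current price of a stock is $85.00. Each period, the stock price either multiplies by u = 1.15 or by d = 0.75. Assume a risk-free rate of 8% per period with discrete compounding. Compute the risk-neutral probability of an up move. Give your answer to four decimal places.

Risk-neutral probability p = (1 + 0.08 − 0.75)/(1.15 − 0.75) = 0.3300/0.4000 = 0.8250

p = 0.8250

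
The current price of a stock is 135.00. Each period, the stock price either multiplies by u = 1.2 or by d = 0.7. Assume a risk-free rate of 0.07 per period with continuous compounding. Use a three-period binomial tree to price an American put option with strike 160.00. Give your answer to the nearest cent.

Risk-neutral probability p = (e^0.07 − 0.7)/(1.2 − 0.7) = 0.3725/0.5000 = 0.7450
Terminal stock prices: S_uuu = 233.3, S_uud = 136.1, S_udd = 79.38, S_ddd = 46.3
Terminal payoffs (K − S): max(-73.28, 0) = 0, max(23.92, 0) = 23.92, max(80.62, 0) = 80.62, max(113.7, 0) = 113.7
Node uu (S = 194.4): continuation = e^(−0.07)·[0.7450·0.0000 + 0.2550·23.9200] = 5.6869; exercise value = 0.0000 ≤ continuation, so V_uu = 5.6869
Node ud (S = 113.4): continuation = e^(−0.07)·[0.7450·23.9200 + 0.2550·80.6200] = 35.7830; exercise value = 46.6000 > continuation, so V_ud = 46.6000 (exercise)
Node dd (S = 66.15): continuation = e^(−0.07)·[0.7450·80.6200 + 0.2550·113.6950] = 83.0330; exercise value = 93.8500 > continuation, so V_dd = 93.8500 (exercise)
Node u (S = 162): continuation = e^(−0.07)·[0.7450·5.6869 + 0.2550·46.6000] = 15.0293; exercise value = 0.0000 ≤ continuation, so V_u = 15.0293
Node d (S = 94.5): continuation = e^(−0.07)·[0.7450·46.6000 + 0.2550·93.8500] = 54.6830; exercise value = 65.5000 > continuation, so V_d = 65.5000 (exercise)
Node 0 (S = 135): continuation = e^(−0.07)·[0.7450·15.0293 + 0.2550·65.5000] = 26.0124; exercise value = 25.0000 ≤ continuation, so V_0 = 26.0124

26.01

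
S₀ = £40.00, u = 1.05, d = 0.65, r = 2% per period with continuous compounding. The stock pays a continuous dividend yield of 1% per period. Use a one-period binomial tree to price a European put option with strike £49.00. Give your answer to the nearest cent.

£8.43

Per-period risk-free factor R = e^0.02 = 1.0202; dividend-adjusted growth = e^(0.02−0.01) = 1.0101.
Risk-neutral probability p = (1.0101 − 0.65)/(1.05 − 0.65) = 0.3601/0.4000 = 0.9001
Terminal stock prices: S_u = 42, S_d = 26
Terminal payoffs (K − S): max(7, 0) = 7, max(23, 0) = 23
Node 0 (S = 40): V_0 = e^(−0.02)·[0.9001·7.0000 + 0.0999·23.0000] = 8.4277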